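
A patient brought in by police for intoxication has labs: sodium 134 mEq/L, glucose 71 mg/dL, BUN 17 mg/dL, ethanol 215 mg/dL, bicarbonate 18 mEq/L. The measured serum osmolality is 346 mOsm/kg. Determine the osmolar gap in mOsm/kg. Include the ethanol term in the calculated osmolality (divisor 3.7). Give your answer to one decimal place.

9.9 mOsm/kg

Calculated osmolality = 2·Na + glucose/18 + BUN/2.8 + ethanol/3.7
= 2·134 + 71/18 + 17/2.8 + 215/3.7
= 268 + 3.94 + 6.07 + 58.11
= 336.12 mOsm/kg ≈ 336.1 mOsm/kg
Osmolar gap = measured − calculated = 346 − 336.1 = 9.9 mOsm/kg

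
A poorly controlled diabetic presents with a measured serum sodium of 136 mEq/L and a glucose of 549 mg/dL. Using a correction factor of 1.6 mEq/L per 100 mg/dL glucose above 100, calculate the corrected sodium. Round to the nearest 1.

143 mEq/L

Corrected Na = measured Na + 1.6 · (glucose − 100)/100
= 136 + 1.6 · (549 − 100)/100
= 136 + 7.2
= 143.2 mEq/L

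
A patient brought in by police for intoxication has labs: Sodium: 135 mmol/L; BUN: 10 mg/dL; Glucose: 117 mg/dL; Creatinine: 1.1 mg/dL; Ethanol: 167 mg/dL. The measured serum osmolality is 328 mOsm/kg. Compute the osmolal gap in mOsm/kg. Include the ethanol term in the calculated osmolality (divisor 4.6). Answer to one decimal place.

Calculated osmolality = 2·Na + glucose/18 + BUN/2.8 + ethanol/4.6
= 2·135 + 117/18 + 10/2.8 + 167/4.6
= 270 + 6.50 + 3.57 + 36.30
= 316.37 mOsm/kg ≈ 316.4 mOsm/kg
Osmolar gap = measured − calculated = 328 − 316.4 = 11.6 mOsm/kg

11.6 mOsm/kg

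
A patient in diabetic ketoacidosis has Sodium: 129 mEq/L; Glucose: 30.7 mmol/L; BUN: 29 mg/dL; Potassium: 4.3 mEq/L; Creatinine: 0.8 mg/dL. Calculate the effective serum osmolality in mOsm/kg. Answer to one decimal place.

288.7 mOsm/kg

Effective osmolality excludes urea (freely permeant across cell membranes):
2·Na + glucose
= 2·129 + 30.7
= 258 + 30.7
= 288.7 mOsm/kg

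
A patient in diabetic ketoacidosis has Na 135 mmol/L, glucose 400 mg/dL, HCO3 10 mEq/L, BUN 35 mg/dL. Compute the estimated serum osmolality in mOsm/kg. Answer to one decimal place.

Calculated osmolality = 2·Na + glucose/18 + BUN/2.8
= 2·135 + 400/18 + 35/2.8
= 270 + 22.22 + 12.50
= 304.72 mOsm/kg

304.7 mOsm/kg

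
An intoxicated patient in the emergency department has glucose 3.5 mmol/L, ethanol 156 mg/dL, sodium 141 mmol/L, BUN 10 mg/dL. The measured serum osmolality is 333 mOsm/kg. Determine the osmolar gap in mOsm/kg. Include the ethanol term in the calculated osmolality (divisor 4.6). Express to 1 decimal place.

10.0 mOsm/kg

Calculated osmolality = 2·Na + glucose + BUN/2.8 + ethanol/4.6
= 2·141 + 3.5 + 10/2.8 + 156/4.6
= 282 + 3.50 + 3.57 + 33.91
= 322.98 mOsm/kg ≈ 323.0 mOsm/kg
Osmolar gap = measured − calculated = 333 − 323.0 = 10.0 mOsm/kg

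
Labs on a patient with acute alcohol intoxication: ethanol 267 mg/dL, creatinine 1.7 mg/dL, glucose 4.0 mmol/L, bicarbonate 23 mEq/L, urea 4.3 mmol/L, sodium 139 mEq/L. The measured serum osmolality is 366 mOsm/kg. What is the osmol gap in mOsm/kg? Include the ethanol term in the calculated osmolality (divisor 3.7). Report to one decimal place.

Calculated osmolality = 2·Na + glucose + urea + ethanol/3.7
= 2·139 + 4 + 4.3 + 267/3.7
= 278 + 4 + 4.30 + 72.16
= 358.46 mOsm/kg ≈ 358.5 mOsm/kg
Osmolar gap = measured − calculated = 366 − 358.5 = 7.5 mOsm/kg

7.5 mOsm/kg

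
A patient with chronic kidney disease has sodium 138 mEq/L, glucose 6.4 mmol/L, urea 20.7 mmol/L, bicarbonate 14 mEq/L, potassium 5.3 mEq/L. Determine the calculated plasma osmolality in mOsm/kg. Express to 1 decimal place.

303.1 mOsm/kg

Calculated osmolality = 2·Na + glucose + urea
= 2·138 + 6.4 + 20.7
= 276 + 6.40 + 20.70
= 303.1 mOsm/kg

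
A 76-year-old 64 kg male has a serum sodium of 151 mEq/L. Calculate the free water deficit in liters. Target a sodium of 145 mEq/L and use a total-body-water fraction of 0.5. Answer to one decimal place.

1.3 L

TBW = 0.5 · 64 = 32 L
Free water deficit = TBW · (Na/145 − 1)
= 32 · (151/145 − 1)
= 32 · 0.0414
= 1.32 L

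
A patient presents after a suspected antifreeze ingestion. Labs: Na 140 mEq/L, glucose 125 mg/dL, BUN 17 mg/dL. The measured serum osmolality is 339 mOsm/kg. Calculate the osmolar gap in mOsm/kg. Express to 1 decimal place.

46.0 mOsm/kg

Calculated osmolality = 2·Na + glucose/18 + BUN/2.8
= 2·140 + 125/18 + 17/2.8
= 280 + 6.94 + 6.07
= 293.01 mOsm/kg ≈ 293.0 mOsm/kg
Osmolar gap = measured − calculated = 339 − 293.0 = 46.0 mOsm/kg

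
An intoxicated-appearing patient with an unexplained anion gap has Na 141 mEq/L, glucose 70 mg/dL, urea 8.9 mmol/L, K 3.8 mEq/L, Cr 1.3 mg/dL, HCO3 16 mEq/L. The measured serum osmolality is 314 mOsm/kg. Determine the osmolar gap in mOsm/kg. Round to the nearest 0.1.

Calculated osmolality = 2·Na + glucose/18 + urea
= 2·141 + 70/18 + 8.9
= 282 + 3.89 + 8.90
= 294.79 mOsm/kg ≈ 294.8 mOsm/kg
Osmolar gap = measured − calculated = 314 − 294.8 = 19.2 mOsm/kg

19.2 mOsm/kg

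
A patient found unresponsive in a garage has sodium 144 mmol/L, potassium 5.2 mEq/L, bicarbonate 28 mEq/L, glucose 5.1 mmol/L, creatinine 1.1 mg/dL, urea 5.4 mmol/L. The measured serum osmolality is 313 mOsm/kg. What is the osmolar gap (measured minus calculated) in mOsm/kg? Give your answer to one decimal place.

Calculated osmolality = 2·Na + glucose + urea
= 2·144 + 5.1 + 5.4
= 288 + 5.10 + 5.40
= 298.5 mOsm/kg ≈ 298.5 mOsm/kg
Osmolar gap = measured − calculated = 313 − 298.5 = 14.5 mOsm/kg

14.5 mOsm/kg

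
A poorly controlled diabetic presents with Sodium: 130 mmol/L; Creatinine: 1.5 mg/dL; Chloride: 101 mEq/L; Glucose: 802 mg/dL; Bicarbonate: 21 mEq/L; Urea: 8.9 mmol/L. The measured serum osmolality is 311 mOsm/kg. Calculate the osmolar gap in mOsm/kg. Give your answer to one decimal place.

-2.5 mOsm/kg

Calculated osmolality = 2·Na + glucose/18 + urea
= 2·130 + 802/18 + 8.9
= 260 + 44.56 + 8.90
= 313.46 mOsm/kg ≈ 313.5 mOsm/kg
Osmolar gap = measured − calculated = 311 − 313.5 = -2.5 mOsm/kg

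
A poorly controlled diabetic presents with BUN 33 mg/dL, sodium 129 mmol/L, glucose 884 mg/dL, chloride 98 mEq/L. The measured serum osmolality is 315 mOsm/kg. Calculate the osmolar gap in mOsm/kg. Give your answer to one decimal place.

-3.9 mOsm/kg

Calculated osmolality = 2·Na + glucose/18 + BUN/2.8
= 2·129 + 884/18 + 33/2.8
= 258 + 49.11 + 11.79
= 318.9 mOsm/kg ≈ 318.9 mOsm/kg
Osmolar gap = measured − calculated = 315 − 318.9 = -3.9 mOsm/kg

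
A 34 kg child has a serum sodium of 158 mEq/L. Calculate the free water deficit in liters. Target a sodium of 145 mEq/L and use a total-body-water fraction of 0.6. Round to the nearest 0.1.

TBW = 0.6 · 34 = 20.4 L
Free water deficit = TBW · (Na/145 − 1)
= 20.4 · (158/145 − 1)
= 20.4 · 0.0897
= 1.83 L

1.8 L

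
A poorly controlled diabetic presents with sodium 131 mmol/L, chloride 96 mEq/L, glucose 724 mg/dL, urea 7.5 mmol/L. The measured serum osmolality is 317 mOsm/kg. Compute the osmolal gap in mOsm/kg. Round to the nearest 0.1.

7.3 mOsm/kg

Calculated osmolality = 2·Na + glucose/18 + urea
= 2·131 + 724/18 + 7.5
= 262 + 40.22 + 7.50
= 309.72 mOsm/kg ≈ 309.7 mOsm/kg
Osmolar gap = measured − calculated = 317 − 309.7 = 7.3 mOsm/kg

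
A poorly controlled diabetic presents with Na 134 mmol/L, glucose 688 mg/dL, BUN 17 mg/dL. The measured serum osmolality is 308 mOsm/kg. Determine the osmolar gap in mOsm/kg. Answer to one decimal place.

Calculated osmolality = 2·Na + glucose/18 + BUN/2.8
= 2·134 + 688/18 + 17/2.8
= 268 + 38.22 + 6.07
= 312.29 mOsm/kg ≈ 312.3 mOsm/kg
Osmolar gap = measured − calculated = 308 − 312.3 = -4.3 mOsm/kg

-4.3 mOsm/kg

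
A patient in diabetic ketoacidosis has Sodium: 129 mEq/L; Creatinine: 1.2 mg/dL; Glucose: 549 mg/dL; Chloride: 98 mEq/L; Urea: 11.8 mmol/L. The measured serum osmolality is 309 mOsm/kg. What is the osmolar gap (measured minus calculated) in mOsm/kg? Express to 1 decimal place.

8.7 mOsm/kg

Calculated osmolality = 2·Na + glucose/18 + urea
= 2·129 + 549/18 + 11.8
= 258 + 30.50 + 11.80
= 300.3 mOsm/kg ≈ 300.3 mOsm/kg
Osmolar gap = measured − calculated = 309 − 300.3 = 8.7 mOsm/kg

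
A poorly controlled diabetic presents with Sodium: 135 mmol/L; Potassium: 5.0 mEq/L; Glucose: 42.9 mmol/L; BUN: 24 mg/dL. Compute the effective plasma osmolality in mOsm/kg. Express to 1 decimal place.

Effective osmolality excludes urea (freely permeant across cell membranes):
2·Na + glucose
= 2·135 + 42.9
= 270 + 42.9
= 312.9 mOsm/kg

312.9 mOsm/kg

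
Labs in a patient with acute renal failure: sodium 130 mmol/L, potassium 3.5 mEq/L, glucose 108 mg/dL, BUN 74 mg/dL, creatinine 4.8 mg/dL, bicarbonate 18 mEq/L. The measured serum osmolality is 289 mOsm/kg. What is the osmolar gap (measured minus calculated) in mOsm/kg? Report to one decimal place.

Calculated osmolality = 2·Na + glucose/18 + BUN/2.8
= 2·130 + 108/18 + 74/2.8
= 260 + 6 + 26.43
= 292.43 mOsm/kg ≈ 292.4 mOsm/kg
Osmolar gap = measured − calculated = 289 − 292.4 = -3.4 mOsm/kg

-3.4 mOsm/kg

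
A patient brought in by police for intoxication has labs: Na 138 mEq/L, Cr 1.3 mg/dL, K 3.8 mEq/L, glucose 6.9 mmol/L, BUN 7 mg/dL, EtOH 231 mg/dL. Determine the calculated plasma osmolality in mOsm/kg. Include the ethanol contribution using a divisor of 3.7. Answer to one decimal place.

Calculated osmolality = 2·Na + glucose + BUN/2.8 + ethanol/3.7
= 2·138 + 6.9 + 7/2.8 + 231/3.7
= 276 + 6.90 + 2.50 + 62.43
= 347.83 mOsm/kg

347.8 mOsm/kg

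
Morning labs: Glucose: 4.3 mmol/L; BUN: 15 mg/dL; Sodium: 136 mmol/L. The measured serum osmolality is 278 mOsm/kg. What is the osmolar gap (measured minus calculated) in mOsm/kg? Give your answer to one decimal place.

Calculated osmolality = 2·Na + glucose + BUN/2.8
= 2·136 + 4.3 + 15/2.8
= 272 + 4.30 + 5.36
= 281.66 mOsm/kg ≈ 281.7 mOsm/kg
Osmolar gap = measured − calculated = 278 − 281.7 = -3.7 mOsm/kg

-3.7 mOsm/kg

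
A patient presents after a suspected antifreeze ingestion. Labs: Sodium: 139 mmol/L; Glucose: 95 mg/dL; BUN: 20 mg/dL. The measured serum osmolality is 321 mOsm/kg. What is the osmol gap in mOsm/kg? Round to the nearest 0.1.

30.6 mOsm/kg

Calculated osmolality = 2·Na + glucose/18 + BUN/2.8
= 2·139 + 95/18 + 20/2.8
= 278 + 5.28 + 7.14
= 290.42 mOsm/kg ≈ 290.4 mOsm/kg
Osmolar gap = measured − calculated = 321 − 290.4 = 30.6 mOsm/kg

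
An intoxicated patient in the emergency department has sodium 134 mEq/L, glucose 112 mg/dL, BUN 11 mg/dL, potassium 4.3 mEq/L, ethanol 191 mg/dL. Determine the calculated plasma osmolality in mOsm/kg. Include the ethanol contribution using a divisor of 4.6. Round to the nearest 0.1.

Calculated osmolality = 2·Na + glucose/18 + BUN/2.8 + ethanol/4.6
= 2·134 + 112/18 + 11/2.8 + 191/4.6
= 268 + 6.22 + 3.93 + 41.52
= 319.67 mOsm/kg

319.7 mOsm/kg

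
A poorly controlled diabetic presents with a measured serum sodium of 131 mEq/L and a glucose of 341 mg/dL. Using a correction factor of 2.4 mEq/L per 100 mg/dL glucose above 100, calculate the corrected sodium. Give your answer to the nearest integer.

Corrected Na = measured Na + 2.4 · (glucose − 100)/100
= 131 + 2.4 · (341 − 100)/100
= 131 + 5.8
= 136.8 mEq/L

137 mEq/L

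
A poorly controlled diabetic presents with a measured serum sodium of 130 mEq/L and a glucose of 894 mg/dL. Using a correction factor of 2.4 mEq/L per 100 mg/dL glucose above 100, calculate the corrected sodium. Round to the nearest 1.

149 mEq/L

Corrected Na = measured Na + 2.4 · (glucose − 100)/100
= 130 + 2.4 · (894 − 100)/100
= 130 + 19.1
= 149.1 mEq/L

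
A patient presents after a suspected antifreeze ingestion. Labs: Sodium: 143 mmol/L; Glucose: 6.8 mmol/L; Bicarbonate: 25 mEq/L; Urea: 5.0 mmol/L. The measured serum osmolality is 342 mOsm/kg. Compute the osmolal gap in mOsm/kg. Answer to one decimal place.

44.2 mOsm/kg

Calculated osmolality = 2·Na + glucose + urea
= 2·143 + 6.8 + 5
= 286 + 6.80 + 5
= 297.8 mOsm/kg ≈ 297.8 mOsm/kg
Osmolar gap = measured − calculated = 342 − 297.8 = 44.2 mOsm/kg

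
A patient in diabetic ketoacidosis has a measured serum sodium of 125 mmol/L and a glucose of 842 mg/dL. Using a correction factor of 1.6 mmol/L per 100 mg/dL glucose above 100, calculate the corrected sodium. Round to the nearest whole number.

137 mmol/L

Corrected Na = measured Na + 1.6 · (glucose − 100)/100
= 125 + 1.6 · (842 − 100)/100
= 125 + 11.9
= 136.9 mmol/L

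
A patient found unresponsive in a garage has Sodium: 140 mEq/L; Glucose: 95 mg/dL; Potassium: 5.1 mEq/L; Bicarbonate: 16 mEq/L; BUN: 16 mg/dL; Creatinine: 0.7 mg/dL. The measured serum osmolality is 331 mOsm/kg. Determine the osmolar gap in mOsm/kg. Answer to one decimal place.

Calculated osmolality = 2·Na + glucose/18 + BUN/2.8
= 2·140 + 95/18 + 16/2.8
= 280 + 5.28 + 5.71
= 290.99 mOsm/kg ≈ 291.0 mOsm/kg
Osmolar gap = measured − calculated = 331 − 291.0 = 40.0 mOsm/kg

40.0 mOsm/kg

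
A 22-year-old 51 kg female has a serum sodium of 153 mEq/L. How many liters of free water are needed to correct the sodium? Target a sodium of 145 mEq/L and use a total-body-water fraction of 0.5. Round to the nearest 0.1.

TBW = 0.5 · 51 = 25.5 L
Free water deficit = TBW · (Na/145 − 1)
= 25.5 · (153/145 − 1)
= 25.5 · 0.0552
= 1.41 L

1.4 L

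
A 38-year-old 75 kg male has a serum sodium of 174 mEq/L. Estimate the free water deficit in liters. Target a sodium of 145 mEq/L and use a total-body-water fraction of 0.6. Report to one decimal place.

9.0 L

TBW = 0.6 · 75 = 45 L
Free water deficit = TBW · (Na/145 − 1)
= 45 · (174/145 − 1)
= 45 · 0.2
= 9 L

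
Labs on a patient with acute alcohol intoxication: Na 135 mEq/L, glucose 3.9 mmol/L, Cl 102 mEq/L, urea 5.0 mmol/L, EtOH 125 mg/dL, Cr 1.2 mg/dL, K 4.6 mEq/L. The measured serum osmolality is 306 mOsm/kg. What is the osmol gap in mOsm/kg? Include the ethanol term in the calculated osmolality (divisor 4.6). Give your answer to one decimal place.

Calculated osmolality = 2·Na + glucose + urea + ethanol/4.6
= 2·135 + 3.9 + 5 + 125/4.6
= 270 + 3.90 + 5 + 27.17
= 306.07 mOsm/kg ≈ 306.1 mOsm/kg
Osmolar gap = measured − calculated = 306 − 306.1 = -0.1 mOsm/kg

-0.1 mOsm/kg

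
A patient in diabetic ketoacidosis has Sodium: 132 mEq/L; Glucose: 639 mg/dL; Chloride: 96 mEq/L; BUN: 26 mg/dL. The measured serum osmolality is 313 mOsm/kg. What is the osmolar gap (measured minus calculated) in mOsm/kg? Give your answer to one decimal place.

4.2 mOsm/kg

Calculated osmolality = 2·Na + glucose/18 + BUN/2.8
= 2·132 + 639/18 + 26/2.8
= 264 + 35.50 + 9.29
= 308.79 mOsm/kg ≈ 308.8 mOsm/kg
Osmolar gap = measured − calculated = 313 − 308.8 = 4.2 mOsm/kg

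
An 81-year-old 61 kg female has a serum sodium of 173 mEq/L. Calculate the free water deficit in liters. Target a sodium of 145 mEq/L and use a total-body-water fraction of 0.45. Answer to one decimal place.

TBW = 0.45 · 61 = 27.45 L
Free water deficit = TBW · (Na/145 − 1)
= 27.45 · (173/145 − 1)
= 27.45 · 0.1931
= 5.3 L

5.3 L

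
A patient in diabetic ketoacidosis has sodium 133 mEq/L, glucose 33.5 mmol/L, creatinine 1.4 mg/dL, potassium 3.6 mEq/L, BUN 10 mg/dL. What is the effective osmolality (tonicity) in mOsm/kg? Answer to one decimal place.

299.5 mOsm/kg

Effective osmolality excludes urea (freely permeant across cell membranes):
2·Na + glucose
= 2·133 + 33.5
= 266 + 33.5
= 299.5 mOsm/kg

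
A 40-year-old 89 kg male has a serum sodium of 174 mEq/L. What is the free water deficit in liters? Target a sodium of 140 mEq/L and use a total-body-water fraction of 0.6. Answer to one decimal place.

TBW = 0.6 · 89 = 53.4 L
Free water deficit = TBW · (Na/140 − 1)
= 53.4 · (174/140 − 1)
= 53.4 · 0.2429
= 12.97 L

13.0 L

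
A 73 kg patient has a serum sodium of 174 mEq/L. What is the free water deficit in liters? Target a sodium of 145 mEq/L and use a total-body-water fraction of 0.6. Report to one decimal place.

TBW = 0.6 · 73 = 43.8 L
Free water deficit = TBW · (Na/145 − 1)
= 43.8 · (174/145 − 1)
= 43.8 · 0.2
= 8.76 L

8.8 L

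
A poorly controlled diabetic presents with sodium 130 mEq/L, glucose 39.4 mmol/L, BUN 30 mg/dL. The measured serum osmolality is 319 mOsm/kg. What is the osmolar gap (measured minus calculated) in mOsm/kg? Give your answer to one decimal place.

Calculated osmolality = 2·Na + glucose + BUN/2.8
= 2·130 + 39.4 + 30/2.8
= 260 + 39.40 + 10.71
= 310.11 mOsm/kg ≈ 310.1 mOsm/kg
Osmolar gap = measured − calculated = 319 − 310.1 = 8.9 mOsm/kg

8.9 mOsm/kg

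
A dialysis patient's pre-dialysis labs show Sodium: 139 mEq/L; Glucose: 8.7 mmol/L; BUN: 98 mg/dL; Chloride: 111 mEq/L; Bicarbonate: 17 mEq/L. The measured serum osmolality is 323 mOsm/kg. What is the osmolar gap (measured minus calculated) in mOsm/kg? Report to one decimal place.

Calculated osmolality = 2·Na + glucose + BUN/2.8
= 2·139 + 8.7 + 98/2.8
= 278 + 8.70 + 35
= 321.7 mOsm/kg ≈ 321.7 mOsm/kg
Osmolar gap = measured − calculated = 323 − 321.7 = 1.3 mOsm/kg

1.3 mOsm/kg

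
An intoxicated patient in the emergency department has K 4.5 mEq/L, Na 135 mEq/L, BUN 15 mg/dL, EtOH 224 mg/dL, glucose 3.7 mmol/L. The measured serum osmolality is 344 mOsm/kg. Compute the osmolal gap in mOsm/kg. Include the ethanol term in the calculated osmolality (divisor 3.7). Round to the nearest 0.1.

Calculated osmolality = 2·Na + glucose + BUN/2.8 + ethanol/3.7
= 2·135 + 3.7 + 15/2.8 + 224/3.7
= 270 + 3.70 + 5.36 + 60.54
= 339.6 mOsm/kg ≈ 339.6 mOsm/kg
Osmolar gap = measured − calculated = 344 − 339.6 = 4.4 mOsm/kg

4.4 mOsm/kg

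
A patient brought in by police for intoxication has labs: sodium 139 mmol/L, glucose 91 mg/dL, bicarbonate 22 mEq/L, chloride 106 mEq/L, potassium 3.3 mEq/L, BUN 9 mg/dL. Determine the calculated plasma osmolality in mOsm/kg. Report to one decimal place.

Calculated osmolality = 2·Na + glucose/18 + BUN/2.8
= 2·139 + 91/18 + 9/2.8
= 278 + 5.06 + 3.21
= 286.27 mOsm/kg

286.3 mOsm/kg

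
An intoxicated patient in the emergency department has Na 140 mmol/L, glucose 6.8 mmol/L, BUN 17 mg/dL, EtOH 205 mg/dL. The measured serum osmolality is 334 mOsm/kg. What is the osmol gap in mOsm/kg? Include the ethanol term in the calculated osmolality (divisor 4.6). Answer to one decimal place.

Calculated osmolality = 2·Na + glucose + BUN/2.8 + ethanol/4.6
= 2·140 + 6.8 + 17/2.8 + 205/4.6
= 280 + 6.80 + 6.07 + 44.57
= 337.44 mOsm/kg ≈ 337.4 mOsm/kg
Osmolar gap = measured − calculated = 334 − 337.4 = -3.4 mOsm/kg

-3.4 mOsm/kg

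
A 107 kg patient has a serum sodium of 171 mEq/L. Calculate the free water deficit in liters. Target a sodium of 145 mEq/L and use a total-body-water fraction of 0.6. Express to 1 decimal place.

11.5 L

TBW = 0.6 · 107 = 64.2 L
Free water deficit = TBW · (Na/145 − 1)
= 64.2 · (171/145 − 1)
= 64.2 · 0.1793
= 11.51 L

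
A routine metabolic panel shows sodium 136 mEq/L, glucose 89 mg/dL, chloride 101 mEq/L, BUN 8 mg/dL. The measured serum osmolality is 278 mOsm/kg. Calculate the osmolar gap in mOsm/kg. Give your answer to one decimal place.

Calculated osmolality = 2·Na + glucose/18 + BUN/2.8
= 2·136 + 89/18 + 8/2.8
= 272 + 4.94 + 2.86
= 279.8 mOsm/kg ≈ 279.8 mOsm/kg
Osmolar gap = measured − calculated = 278 − 279.8 = -1.8 mOsm/kg

-1.8 mOsm/kg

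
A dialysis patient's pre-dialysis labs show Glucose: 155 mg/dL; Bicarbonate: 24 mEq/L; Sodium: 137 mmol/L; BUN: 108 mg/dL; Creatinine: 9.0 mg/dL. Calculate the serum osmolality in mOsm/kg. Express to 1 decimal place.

321.2 mOsm/kg

Calculated osmolality = 2·Na + glucose/18 + BUN/2.8
= 2·137 + 155/18 + 108/2.8
= 274 + 8.61 + 38.57
= 321.18 mOsm/kg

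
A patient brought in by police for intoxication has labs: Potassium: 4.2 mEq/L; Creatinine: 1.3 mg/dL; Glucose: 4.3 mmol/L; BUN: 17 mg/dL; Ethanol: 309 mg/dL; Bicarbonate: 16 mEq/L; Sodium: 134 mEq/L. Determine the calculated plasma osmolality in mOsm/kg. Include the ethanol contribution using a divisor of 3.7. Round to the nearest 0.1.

Calculated osmolality = 2·Na + glucose + BUN/2.8 + ethanol/3.7
= 2·134 + 4.3 + 17/2.8 + 309/3.7
= 268 + 4.30 + 6.07 + 83.51
= 361.88 mOsm/kg

361.9 mOsm/kg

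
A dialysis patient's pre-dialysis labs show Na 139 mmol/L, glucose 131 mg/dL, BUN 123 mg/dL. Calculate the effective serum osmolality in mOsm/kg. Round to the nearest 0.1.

Effective osmolality excludes urea (freely permeant across cell membranes):
2·Na + glucose/18
= 2·139 + 131/18
= 278 + 7.28
= 285.28 mOsm/kg

285.3 mOsm/kg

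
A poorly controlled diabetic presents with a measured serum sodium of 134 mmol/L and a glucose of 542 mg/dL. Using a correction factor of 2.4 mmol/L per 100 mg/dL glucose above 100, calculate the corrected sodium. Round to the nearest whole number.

Corrected Na = measured Na + 2.4 · (glucose − 100)/100
= 134 + 2.4 · (542 − 100)/100
= 134 + 10.6
= 144.6 mmol/L

145 mmol/L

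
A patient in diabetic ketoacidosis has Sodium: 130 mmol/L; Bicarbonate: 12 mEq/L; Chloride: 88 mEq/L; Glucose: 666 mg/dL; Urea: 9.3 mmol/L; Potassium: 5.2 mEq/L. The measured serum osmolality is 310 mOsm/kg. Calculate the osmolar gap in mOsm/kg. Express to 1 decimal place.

Calculated osmolality = 2·Na + glucose/18 + urea
= 2·130 + 666/18 + 9.3
= 260 + 37 + 9.30
= 306.3 mOsm/kg ≈ 306.3 mOsm/kg
Osmolar gap = measured − calculated = 310 − 306.3 = 3.7 mOsm/kg

3.7 mOsm/kg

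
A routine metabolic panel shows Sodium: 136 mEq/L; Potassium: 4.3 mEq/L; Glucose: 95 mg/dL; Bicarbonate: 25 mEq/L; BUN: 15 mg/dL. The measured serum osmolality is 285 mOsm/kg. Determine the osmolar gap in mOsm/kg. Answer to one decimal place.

2.4 mOsm/kg

Calculated osmolality = 2·Na + glucose/18 + BUN/2.8
= 2·136 + 95/18 + 15/2.8
= 272 + 5.28 + 5.36
= 282.64 mOsm/kg ≈ 282.6 mOsm/kg
Osmolar gap = measured − calculated = 285 − 282.6 = 2.4 mOsm/kg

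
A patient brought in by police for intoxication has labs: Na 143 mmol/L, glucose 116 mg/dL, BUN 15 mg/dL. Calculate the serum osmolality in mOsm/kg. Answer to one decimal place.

297.8 mOsm/kg

Calculated osmolality = 2·Na + glucose/18 + BUN/2.8
= 2·143 + 116/18 + 15/2.8
= 286 + 6.44 + 5.36
= 297.8 mOsm/kg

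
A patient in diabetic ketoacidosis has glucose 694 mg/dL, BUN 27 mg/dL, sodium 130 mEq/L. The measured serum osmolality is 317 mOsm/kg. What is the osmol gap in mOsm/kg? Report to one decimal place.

Calculated osmolality = 2·Na + glucose/18 + BUN/2.8
= 2·130 + 694/18 + 27/2.8
= 260 + 38.56 + 9.64
= 308.2 mOsm/kg ≈ 308.2 mOsm/kg
Osmolar gap = measured − calculated = 317 − 308.2 = 8.8 mOsm/kg

8.8 mOsm/kg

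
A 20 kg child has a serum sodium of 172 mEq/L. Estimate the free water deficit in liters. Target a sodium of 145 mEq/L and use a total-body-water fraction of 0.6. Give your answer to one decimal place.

TBW = 0.6 · 20 = 12 L
Free water deficit = TBW · (Na/145 − 1)
= 12 · (172/145 − 1)
= 12 · 0.1862
= 2.23 L

2.2 L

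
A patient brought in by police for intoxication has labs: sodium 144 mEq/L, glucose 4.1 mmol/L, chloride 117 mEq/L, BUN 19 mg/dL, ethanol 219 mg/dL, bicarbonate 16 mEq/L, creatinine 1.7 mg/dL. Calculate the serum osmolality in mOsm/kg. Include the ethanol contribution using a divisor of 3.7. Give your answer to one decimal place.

Calculated osmolality = 2·Na + glucose + BUN/2.8 + ethanol/3.7
= 2·144 + 4.1 + 19/2.8 + 219/3.7
= 288 + 4.10 + 6.79 + 59.19
= 358.08 mOsm/kg

358.1 mOsm/kg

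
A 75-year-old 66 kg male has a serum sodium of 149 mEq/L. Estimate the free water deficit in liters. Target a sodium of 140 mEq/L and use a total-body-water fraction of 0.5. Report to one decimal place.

2.1 L

TBW = 0.5 · 66 = 33 L
Free water deficit = TBW · (Na/140 − 1)
= 33 · (149/140 − 1)
= 33 · 0.0643
= 2.12 L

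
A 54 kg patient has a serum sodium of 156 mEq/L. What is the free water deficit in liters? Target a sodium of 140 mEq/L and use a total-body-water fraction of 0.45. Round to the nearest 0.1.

TBW = 0.45 · 54 = 24.3 L
Free water deficit = TBW · (Na/140 − 1)
= 24.3 · (156/140 − 1)
= 24.3 · 0.1143
= 2.78 L

2.8 L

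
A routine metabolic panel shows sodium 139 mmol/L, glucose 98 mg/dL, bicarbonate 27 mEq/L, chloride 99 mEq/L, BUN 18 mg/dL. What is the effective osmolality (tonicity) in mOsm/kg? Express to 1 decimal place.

283.4 mOsm/kg

Effective osmolality excludes urea (freely permeant across cell membranes):
2·Na + glucose/18
= 2·139 + 98/18
= 278 + 5.44
= 283.44 mOsm/kg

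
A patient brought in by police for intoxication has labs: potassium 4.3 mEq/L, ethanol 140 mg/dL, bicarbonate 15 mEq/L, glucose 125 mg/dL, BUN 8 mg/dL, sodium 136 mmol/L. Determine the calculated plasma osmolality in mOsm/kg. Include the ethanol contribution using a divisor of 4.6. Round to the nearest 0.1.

Calculated osmolality = 2·Na + glucose/18 + BUN/2.8 + ethanol/4.6
= 2·136 + 125/18 + 8/2.8 + 140/4.6
= 272 + 6.94 + 2.86 + 30.43
= 312.23 mOsm/kg

312.2 mOsm/kg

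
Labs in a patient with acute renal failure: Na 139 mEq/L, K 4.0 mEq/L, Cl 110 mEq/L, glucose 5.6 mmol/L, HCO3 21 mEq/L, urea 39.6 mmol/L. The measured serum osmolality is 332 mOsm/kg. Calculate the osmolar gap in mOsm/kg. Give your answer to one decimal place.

8.8 mOsm/kg

Calculated osmolality = 2·Na + glucose + urea
= 2·139 + 5.6 + 39.6
= 278 + 5.60 + 39.60
= 323.2 mOsm/kg ≈ 323.2 mOsm/kg
Osmolar gap = measured − calculated = 332 − 323.2 = 8.8 mOsm/kg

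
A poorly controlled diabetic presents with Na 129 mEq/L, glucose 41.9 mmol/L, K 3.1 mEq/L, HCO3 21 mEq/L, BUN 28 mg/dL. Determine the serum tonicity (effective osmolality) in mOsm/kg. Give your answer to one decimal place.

Effective osmolality excludes urea (freely permeant across cell membranes):
2·Na + glucose
= 2·129 + 41.9
= 258 + 41.9
= 299.9 mOsm/kg

299.9 mOsm/kg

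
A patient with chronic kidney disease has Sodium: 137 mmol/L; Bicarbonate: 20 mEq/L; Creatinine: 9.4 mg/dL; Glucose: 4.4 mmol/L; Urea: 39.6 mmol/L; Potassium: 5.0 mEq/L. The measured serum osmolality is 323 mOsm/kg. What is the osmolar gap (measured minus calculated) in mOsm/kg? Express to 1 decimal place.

5.0 mOsm/kg

Calculated osmolality = 2·Na + glucose + urea
= 2·137 + 4.4 + 39.6
= 274 + 4.40 + 39.60
= 318 mOsm/kg ≈ 318.0 mOsm/kg
Osmolar gap = measured − calculated = 323 − 318.0 = 5.0 mOsm/kg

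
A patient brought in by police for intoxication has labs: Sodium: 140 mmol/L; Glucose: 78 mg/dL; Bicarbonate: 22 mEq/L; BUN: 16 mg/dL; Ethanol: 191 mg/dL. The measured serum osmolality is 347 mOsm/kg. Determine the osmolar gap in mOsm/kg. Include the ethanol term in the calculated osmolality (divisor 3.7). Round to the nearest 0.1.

5.3 mOsm/kg

Calculated osmolality = 2·Na + glucose/18 + BUN/2.8 + ethanol/3.7
= 2·140 + 78/18 + 16/2.8 + 191/3.7
= 280 + 4.33 + 5.71 + 51.62
= 341.66 mOsm/kg ≈ 341.7 mOsm/kg
Osmolar gap = measured − calculated = 347 − 341.7 = 5.3 mOsm/kg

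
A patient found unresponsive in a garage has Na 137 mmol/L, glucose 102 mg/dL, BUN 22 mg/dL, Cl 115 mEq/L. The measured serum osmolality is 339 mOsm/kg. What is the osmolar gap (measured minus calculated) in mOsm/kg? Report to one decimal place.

Calculated osmolality = 2·Na + glucose/18 + BUN/2.8
= 2·137 + 102/18 + 22/2.8
= 274 + 5.67 + 7.86
= 287.53 mOsm/kg ≈ 287.5 mOsm/kg
Osmolar gap = measured − calculated = 339 − 287.5 = 51.5 mOsm/kg

51.5 mOsm/kg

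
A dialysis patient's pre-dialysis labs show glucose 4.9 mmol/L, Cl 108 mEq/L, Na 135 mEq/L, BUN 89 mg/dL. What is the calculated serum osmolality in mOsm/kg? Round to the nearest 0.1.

306.7 mOsm/kg

Calculated osmolality = 2·Na + glucose + BUN/2.8
= 2·135 + 4.9 + 89/2.8
= 270 + 4.90 + 31.79
= 306.69 mOsm/kg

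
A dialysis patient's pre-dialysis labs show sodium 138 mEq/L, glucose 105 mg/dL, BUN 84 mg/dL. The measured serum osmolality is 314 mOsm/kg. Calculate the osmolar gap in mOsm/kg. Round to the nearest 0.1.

2.2 mOsm/kg

Calculated osmolality = 2·Na + glucose/18 + BUN/2.8
= 2·138 + 105/18 + 84/2.8
= 276 + 5.83 + 30
= 311.83 mOsm/kg ≈ 311.8 mOsm/kg
Osmolar gap = measured − calculated = 314 − 311.8 = 2.2 mOsm/kg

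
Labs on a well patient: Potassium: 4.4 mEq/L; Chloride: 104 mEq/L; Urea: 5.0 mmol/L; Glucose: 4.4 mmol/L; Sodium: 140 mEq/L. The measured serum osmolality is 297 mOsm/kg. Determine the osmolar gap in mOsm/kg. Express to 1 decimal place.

Calculated osmolality = 2·Na + glucose + urea
= 2·140 + 4.4 + 5
= 280 + 4.40 + 5
= 289.4 mOsm/kg ≈ 289.4 mOsm/kg
Osmolar gap = measured − calculated = 297 − 289.4 = 7.6 mOsm/kg

7.6 mOsm/kg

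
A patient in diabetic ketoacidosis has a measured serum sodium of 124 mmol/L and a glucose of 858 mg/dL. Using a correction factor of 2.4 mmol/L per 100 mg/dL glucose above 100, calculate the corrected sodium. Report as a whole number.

Corrected Na = measured Na + 2.4 · (glucose − 100)/100
= 124 + 2.4 · (858 − 100)/100
= 124 + 18.2
= 142.2 mmol/L

142 mmol/L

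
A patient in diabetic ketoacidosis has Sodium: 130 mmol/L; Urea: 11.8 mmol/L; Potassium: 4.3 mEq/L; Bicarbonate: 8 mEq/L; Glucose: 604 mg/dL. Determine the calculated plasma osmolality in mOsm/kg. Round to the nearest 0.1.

Calculated osmolality = 2·Na + glucose/18 + urea
= 2·130 + 604/18 + 11.8
= 260 + 33.56 + 11.80
= 305.36 mOsm/kg

305.4 mOsm/kg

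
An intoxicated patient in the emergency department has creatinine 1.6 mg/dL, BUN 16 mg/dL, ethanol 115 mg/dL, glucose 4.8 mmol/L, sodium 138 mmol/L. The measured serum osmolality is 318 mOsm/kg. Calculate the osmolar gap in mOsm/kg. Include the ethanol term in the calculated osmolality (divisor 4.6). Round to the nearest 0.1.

6.5 mOsm/kg

Calculated osmolality = 2·Na + glucose + BUN/2.8 + ethanol/4.6
= 2·138 + 4.8 + 16/2.8 + 115/4.6
= 276 + 4.80 + 5.71 + 25
= 311.51 mOsm/kg ≈ 311.5 mOsm/kg
Osmolar gap = measured − calculated = 318 − 311.5 = 6.5 mOsm/kg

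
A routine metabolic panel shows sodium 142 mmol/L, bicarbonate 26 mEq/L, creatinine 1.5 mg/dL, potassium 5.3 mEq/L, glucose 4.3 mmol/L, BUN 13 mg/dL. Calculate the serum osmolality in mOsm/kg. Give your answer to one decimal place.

292.9 mOsm/kg

Calculated osmolality = 2·Na + glucose + BUN/2.8
= 2·142 + 4.3 + 13/2.8
= 284 + 4.30 + 4.64
= 292.94 mOsm/kg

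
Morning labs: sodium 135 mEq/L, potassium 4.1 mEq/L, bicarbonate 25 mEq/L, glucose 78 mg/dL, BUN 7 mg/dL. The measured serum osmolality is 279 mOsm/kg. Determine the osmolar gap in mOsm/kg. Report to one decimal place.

2.2 mOsm/kg

Calculated osmolality = 2·Na + glucose/18 + BUN/2.8
= 2·135 + 78/18 + 7/2.8
= 270 + 4.33 + 2.50
= 276.83 mOsm/kg ≈ 276.8 mOsm/kg
Osmolar gap = measured − calculated = 279 − 276.8 = 2.2 mOsm/kg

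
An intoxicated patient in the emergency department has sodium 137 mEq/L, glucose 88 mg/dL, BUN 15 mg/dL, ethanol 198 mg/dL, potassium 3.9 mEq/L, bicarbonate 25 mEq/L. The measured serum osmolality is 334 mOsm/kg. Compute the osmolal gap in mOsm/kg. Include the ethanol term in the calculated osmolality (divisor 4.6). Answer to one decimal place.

Calculated osmolality = 2·Na + glucose/18 + BUN/2.8 + ethanol/4.6
= 2·137 + 88/18 + 15/2.8 + 198/4.6
= 274 + 4.89 + 5.36 + 43.04
= 327.29 mOsm/kg ≈ 327.3 mOsm/kg
Osmolar gap = measured − calculated = 334 − 327.3 = 6.7 mOsm/kg

6.7 mOsm/kg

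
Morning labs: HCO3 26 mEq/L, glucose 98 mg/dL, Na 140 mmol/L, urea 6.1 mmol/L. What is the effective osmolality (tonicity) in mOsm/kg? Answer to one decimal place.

Effective osmolality excludes urea (freely permeant across cell membranes):
2·Na + glucose/18
= 2·140 + 98/18
= 280 + 5.44
= 285.44 mOsm/kg

285.4 mOsm/kg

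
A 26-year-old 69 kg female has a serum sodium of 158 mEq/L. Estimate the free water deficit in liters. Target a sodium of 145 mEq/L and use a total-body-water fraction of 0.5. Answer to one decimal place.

3.1 L

TBW = 0.5 · 69 = 34.5 L
Free water deficit = TBW · (Na/145 − 1)
= 34.5 · (158/145 − 1)
= 34.5 · 0.0897
= 3.09 L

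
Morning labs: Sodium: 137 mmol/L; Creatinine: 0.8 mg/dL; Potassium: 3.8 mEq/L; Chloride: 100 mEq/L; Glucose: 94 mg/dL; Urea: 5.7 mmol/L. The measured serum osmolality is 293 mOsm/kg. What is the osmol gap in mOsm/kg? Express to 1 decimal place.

8.1 mOsm/kg

Calculated osmolality = 2·Na + glucose/18 + urea
= 2·137 + 94/18 + 5.7
= 274 + 5.22 + 5.70
= 284.92 mOsm/kg ≈ 284.9 mOsm/kg
Osmolar gap = measured − calculated = 293 − 284.9 = 8.1 mOsm/kg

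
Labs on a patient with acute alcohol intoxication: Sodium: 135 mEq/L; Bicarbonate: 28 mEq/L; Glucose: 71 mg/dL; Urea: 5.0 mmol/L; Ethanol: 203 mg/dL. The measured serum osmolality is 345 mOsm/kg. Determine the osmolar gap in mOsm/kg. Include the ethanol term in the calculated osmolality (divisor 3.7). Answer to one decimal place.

Calculated osmolality = 2·Na + glucose/18 + urea + ethanol/3.7
= 2·135 + 71/18 + 5 + 203/3.7
= 270 + 3.94 + 5 + 54.86
= 333.8 mOsm/kg ≈ 333.8 mOsm/kg
Osmolar gap = measured − calculated = 345 − 333.8 = 11.2 mOsm/kg

11.2 mOsm/kg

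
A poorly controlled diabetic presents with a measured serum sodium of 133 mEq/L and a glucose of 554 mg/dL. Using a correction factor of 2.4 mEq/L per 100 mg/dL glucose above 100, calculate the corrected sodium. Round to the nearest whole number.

Corrected Na = measured Na + 2.4 · (glucose − 100)/100
= 133 + 2.4 · (554 − 100)/100
= 133 + 10.9
= 143.9 mEq/L

144 mEq/L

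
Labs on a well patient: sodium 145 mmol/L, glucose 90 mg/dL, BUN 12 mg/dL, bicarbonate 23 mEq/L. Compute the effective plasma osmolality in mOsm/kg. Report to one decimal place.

295.0 mOsm/kg

Effective osmolality excludes urea (freely permeant across cell membranes):
2·Na + glucose/18
= 2·145 + 90/18
= 290 + 5
= 295 mOsm/kg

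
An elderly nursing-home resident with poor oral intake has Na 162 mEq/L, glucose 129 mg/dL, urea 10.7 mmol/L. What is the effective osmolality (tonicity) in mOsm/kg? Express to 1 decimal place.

Effective osmolality excludes urea (freely permeant across cell membranes):
2·Na + glucose/18
= 2·162 + 129/18
= 324 + 7.17
= 331.17 mOsm/kg

331.2 mOsm/kg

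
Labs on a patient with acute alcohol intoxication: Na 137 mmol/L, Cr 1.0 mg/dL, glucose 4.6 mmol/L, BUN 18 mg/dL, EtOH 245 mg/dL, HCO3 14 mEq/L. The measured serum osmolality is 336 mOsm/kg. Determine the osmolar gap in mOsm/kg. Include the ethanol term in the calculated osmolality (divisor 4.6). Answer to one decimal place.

-2.3 mOsm/kg

Calculated osmolality = 2·Na + glucose + BUN/2.8 + ethanol/4.6
= 2·137 + 4.6 + 18/2.8 + 245/4.6
= 274 + 4.60 + 6.43 + 53.26
= 338.29 mOsm/kg ≈ 338.3 mOsm/kg
Osmolar gap = measured − calculated = 336 − 338.3 = -2.3 mOsm/kg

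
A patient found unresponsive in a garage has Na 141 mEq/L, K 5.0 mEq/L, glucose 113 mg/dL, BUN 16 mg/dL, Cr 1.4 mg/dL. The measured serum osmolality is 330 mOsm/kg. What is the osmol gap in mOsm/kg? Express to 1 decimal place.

Calculated osmolality = 2·Na + glucose/18 + BUN/2.8
= 2·141 + 113/18 + 16/2.8
= 282 + 6.28 + 5.71
= 293.99 mOsm/kg ≈ 294.0 mOsm/kg
Osmolar gap = measured − calculated = 330 − 294.0 = 36.0 mOsm/kg

36.0 mOsm/kg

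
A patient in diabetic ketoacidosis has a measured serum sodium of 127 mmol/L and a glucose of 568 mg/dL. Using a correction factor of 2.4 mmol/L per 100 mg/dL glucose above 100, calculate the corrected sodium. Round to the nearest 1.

Corrected Na = measured Na + 2.4 · (glucose − 100)/100
= 127 + 2.4 · (568 − 100)/100
= 127 + 11.2
= 138.2 mmol/L

138 mmol/L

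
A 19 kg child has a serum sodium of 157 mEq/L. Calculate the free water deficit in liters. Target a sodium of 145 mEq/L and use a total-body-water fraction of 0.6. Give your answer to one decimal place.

0.9 L

TBW = 0.6 · 19 = 11.4 L
Free water deficit = TBW · (Na/145 − 1)
= 11.4 · (157/145 − 1)
= 11.4 · 0.0828
= 0.94 L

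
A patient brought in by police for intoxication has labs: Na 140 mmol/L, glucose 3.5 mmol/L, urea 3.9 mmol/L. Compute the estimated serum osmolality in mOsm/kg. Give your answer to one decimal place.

Calculated osmolality = 2·Na + glucose + urea
= 2·140 + 3.5 + 3.9
= 280 + 3.50 + 3.90
= 287.4 mOsm/kg

287.4 mOsm/kg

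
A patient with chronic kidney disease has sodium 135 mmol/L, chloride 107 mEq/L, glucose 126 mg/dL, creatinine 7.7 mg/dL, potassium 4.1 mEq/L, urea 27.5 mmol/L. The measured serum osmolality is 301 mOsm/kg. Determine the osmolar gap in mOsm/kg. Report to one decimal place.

-3.5 mOsm/kg

Calculated osmolality = 2·Na + glucose/18 + urea
= 2·135 + 126/18 + 27.5
= 270 + 7 + 27.50
= 304.5 mOsm/kg ≈ 304.5 mOsm/kg
Osmolar gap = measured − calculated = 301 − 304.5 = -3.5 mOsm/kg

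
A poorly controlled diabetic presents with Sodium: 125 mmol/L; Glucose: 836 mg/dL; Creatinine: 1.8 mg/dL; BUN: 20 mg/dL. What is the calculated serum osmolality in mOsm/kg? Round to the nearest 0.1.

303.6 mOsm/kg

Calculated osmolality = 2·Na + glucose/18 + BUN/2.8
= 2·125 + 836/18 + 20/2.8
= 250 + 46.44 + 7.14
= 303.58 mOsm/kg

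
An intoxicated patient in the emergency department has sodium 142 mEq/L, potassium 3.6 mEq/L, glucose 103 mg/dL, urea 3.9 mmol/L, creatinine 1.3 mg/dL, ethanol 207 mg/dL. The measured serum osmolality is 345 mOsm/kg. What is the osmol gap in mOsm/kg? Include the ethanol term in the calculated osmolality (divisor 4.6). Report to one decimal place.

6.4 mOsm/kg

Calculated osmolality = 2·Na + glucose/18 + urea + ethanol/4.6
= 2·142 + 103/18 + 3.9 + 207/4.6
= 284 + 5.72 + 3.90 + 45
= 338.62 mOsm/kg ≈ 338.6 mOsm/kg
Osmolar gap = measured − calculated = 345 − 338.6 = 6.4 mOsm/kg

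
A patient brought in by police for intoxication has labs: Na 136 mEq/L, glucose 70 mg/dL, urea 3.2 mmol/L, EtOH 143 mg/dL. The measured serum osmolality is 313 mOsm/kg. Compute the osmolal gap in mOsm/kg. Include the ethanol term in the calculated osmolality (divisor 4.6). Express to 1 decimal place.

2.8 mOsm/kg

Calculated osmolality = 2·Na + glucose/18 + urea + ethanol/4.6
= 2·136 + 70/18 + 3.2 + 143/4.6
= 272 + 3.89 + 3.20 + 31.09
= 310.18 mOsm/kg ≈ 310.2 mOsm/kg
Osmolar gap = measured − calculated = 313 − 310.2 = 2.8 mOsm/kg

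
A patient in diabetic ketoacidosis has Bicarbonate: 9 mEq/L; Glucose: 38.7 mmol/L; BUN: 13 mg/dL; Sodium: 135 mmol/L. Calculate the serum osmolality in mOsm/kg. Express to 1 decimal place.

Calculated osmolality = 2·Na + glucose + BUN/2.8
= 2·135 + 38.7 + 13/2.8
= 270 + 38.70 + 4.64
= 313.34 mOsm/kg

313.3 mOsm/kg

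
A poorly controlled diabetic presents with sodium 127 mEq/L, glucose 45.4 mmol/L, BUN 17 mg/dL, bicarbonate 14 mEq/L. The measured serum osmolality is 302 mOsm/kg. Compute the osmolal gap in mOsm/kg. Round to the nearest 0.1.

Calculated osmolality = 2·Na + glucose + BUN/2.8
= 2·127 + 45.4 + 17/2.8
= 254 + 45.40 + 6.07
= 305.47 mOsm/kg ≈ 305.5 mOsm/kg
Osmolar gap = measured − calculated = 302 − 305.5 = -3.5 mOsm/kg

-3.5 mOsm/kg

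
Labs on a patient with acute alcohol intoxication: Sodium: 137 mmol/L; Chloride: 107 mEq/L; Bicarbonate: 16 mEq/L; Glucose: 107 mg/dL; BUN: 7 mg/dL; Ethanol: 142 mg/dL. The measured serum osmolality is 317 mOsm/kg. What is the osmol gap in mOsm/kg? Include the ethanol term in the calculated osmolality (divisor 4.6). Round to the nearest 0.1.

3.7 mOsm/kg

Calculated osmolality = 2·Na + glucose/18 + BUN/2.8 + ethanol/4.6
= 2·137 + 107/18 + 7/2.8 + 142/4.6
= 274 + 5.94 + 2.50 + 30.87
= 313.31 mOsm/kg ≈ 313.3 mOsm/kg
Osmolar gap = measured − calculated = 317 − 313.3 = 3.7 mOsm/kg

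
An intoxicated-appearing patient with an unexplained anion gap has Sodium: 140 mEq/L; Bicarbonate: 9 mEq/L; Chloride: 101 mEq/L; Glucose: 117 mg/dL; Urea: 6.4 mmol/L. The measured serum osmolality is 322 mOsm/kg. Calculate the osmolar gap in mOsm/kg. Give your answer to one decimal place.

29.1 mOsm/kg

Calculated osmolality = 2·Na + glucose/18 + urea
= 2·140 + 117/18 + 6.4
= 280 + 6.50 + 6.40
= 292.9 mOsm/kg ≈ 292.9 mOsm/kg
Osmolar gap = measured − calculated = 322 − 292.9 = 29.1 mOsm/kg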